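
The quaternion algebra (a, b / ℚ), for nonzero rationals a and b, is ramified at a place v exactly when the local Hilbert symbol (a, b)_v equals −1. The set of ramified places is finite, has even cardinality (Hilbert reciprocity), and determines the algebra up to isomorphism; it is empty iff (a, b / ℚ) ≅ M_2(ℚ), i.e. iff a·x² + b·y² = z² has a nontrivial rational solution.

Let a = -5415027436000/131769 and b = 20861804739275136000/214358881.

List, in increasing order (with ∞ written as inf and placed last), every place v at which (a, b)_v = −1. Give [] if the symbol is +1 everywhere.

[3, 13]

(a, b) ≡ (-910, 15) mod (ℚ^×)²; places V = {2, 3, 5, 7, 11, 13, 19, 29, ∞}.
(a,b)_19: α=2, u≡18; β=2, v≡18 (mod 19); (18|19)=-1, (18|19)=-1; sign (−1)^0·-1^2·-1^2 = +1.
(a,b)_7: α=3, u≡5; β=6, v≡4 (mod 7); (5|7)=-1, (4|7)=+1; sign (−1)^0·-1^6·+1^3 = +1.
(a,b)_29: α=2, u≡26; β=2, v≡21 (mod 29); (26|29)=-1, (21|29)=-1; sign (−1)^0·-1^2·-1^2 = +1.
(a,b)_∞: sgn(-910)=−, sgn(15)=+, so +1.
(a,b)_13: α=1, u≡6; β=2, v≡6 (mod 13); (6|13)=-1, (6|13)=-1; sign (−1)^0·-1^2·-1^1 = -1.
(a,b)_11: α=-4, u≡3; β=-8, v≡1 (mod 11); (3|11)=+1, (1|11)=+1; sign (−1)^0·+1^-8·+1^-4 = +1.
(a,b)_5: α=3, u≡3; β=3, v≡3 (mod 5); (3|5)=-1, (3|5)=-1; sign (−1)^0·-1^3·-1^3 = +1.
(a,b)_2: α=5, β=10; u≡1, v≡7 (mod 8); ε(u)ε(v)=0·1, αω(v)=5·0, βω(u)=10·0; sum ≡ 0  ⇒  +1.
(a,b)_3: α=-2, u≡2; β=3, v≡2 (mod 3); (2|3)=-1, (2|3)=-1; sign (−1)^0·-1^3·-1^-2 = -1.
(-910, 15 / ℚ) ramifies at {3, 13}: a division algebra.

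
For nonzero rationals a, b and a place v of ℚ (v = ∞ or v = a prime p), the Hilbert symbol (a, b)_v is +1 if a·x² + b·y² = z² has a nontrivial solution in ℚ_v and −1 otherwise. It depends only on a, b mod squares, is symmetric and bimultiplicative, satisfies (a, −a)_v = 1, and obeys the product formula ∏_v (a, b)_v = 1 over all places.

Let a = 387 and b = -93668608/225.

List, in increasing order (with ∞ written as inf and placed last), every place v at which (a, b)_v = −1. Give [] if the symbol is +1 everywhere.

Mod squares: a ≡ 43, b ≡ -365893. Check v ∈ {∞, 2, 3, 5, 11, 29, 31, 37, 43}.
v=37: a=37^0·(≡17), b=37^1·(≡10) mod 37; (17|37)=-1, (10|37)=+1; (−1)^{0·1·18}·(-1)^1·(+1)^0 = -1.
v=5: a=5^0·(≡2), b=5^-2·(≡3) mod 5; (2|5)=-1, (3|5)=-1; (−1)^{0·-2·2}·(-1)^-2·(-1)^0 = +1.
v=29: a=29^0·(≡10), b=29^1·(≡11) mod 29; (10|29)=-1, (11|29)=-1; (−1)^{0·1·14}·(-1)^1·(-1)^0 = -1.
v=11: a=11^0·(≡2), b=11^1·(≡5) mod 11; (2|11)=-1, (5|11)=+1; (−1)^{0·1·5}·(-1)^1·(+1)^0 = -1.
v=31: a=31^0·(≡15), b=31^1·(≡8) mod 31; (15|31)=-1, (8|31)=+1; (−1)^{0·1·15}·(-1)^1·(+1)^0 = -1.
v=∞: 43 > 0 and -365893 < 0  ⇒  (a,b)_∞ = +1.
v=3: a=3^2·(≡1), b=3^-2·(≡2) mod 3; (1|3)=+1, (2|3)=-1; (−1)^{2·-2·1}·(+1)^-2·(-1)^2 = +1.
v=2: v_2(a)=0, v_2(b)=8; units ≡ 3, 3 (mod 8); ε·ε+αω+βω = 1·1+0·1+8·1 ≡ 1  ⇒  (a,b)_2 = -1.
v=43: a=43^1·(≡9), b=43^0·(≡27) mod 43; (9|43)=+1, (27|43)=-1; (−1)^{1·0·21}·(+1)^0·(-1)^1 = -1.
Ram(43, -365893) = {2, 11, 29, 31, 37, 43}; no ℚ_2-point on the conic.

[2, 11, 29, 31, 37, 43]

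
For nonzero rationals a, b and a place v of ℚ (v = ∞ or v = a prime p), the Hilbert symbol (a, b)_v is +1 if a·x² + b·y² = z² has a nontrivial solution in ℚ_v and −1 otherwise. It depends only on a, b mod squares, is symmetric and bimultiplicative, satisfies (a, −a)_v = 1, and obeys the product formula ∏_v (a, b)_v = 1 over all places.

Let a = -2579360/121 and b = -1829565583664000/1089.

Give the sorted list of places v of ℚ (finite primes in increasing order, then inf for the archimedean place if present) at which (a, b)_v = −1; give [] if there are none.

(a, b) ≡ (-3290, -62510) mod (ℚ^×)²; places V = {2, 3, 5, 7, 11, 13, 19, 47, ∞}.
(a,b)_47: α=1, u≡18; β=3, v≡39 (mod 47); (18|47)=+1, (39|47)=-1; sign (−1)^1·+1^3·-1^1 = +1.
(a,b)_11: α=-2, u≡8; β=-2, v≡3 (mod 11); (8|11)=-1, (3|11)=+1; sign (−1)^0·-1^-2·+1^-2 = +1.
(a,b)_2: α=5, β=7; u≡3, v≡1 (mod 8); ε(u)ε(v)=1·0, αω(v)=5·0, βω(u)=7·1; sum ≡ 1  ⇒  -1.
(a,b)_3: α=0, u≡1; β=-2, v≡1 (mod 3); (1|3)=+1, (1|3)=+1; sign (−1)^0·+1^-2·+1^0 = +1.
(a,b)_7: α=3, u≡6; β=3, v≡1 (mod 7); (6|7)=-1, (1|7)=+1; sign (−1)^1·-1^3·+1^3 = +1.
(a,b)_13: α=0, u≡12; β=2, v≡6 (mod 13); (12|13)=+1, (6|13)=-1; sign (−1)^0·+1^2·-1^0 = +1.
(a,b)_5: α=1, u≡3; β=3, v≡2 (mod 5); (3|5)=-1, (2|5)=-1; sign (−1)^0·-1^3·-1^1 = +1.
(a,b)_∞: sgn(-3290)=−, sgn(-62510)=−, so -1.
(a,b)_19: α=0, u≡6; β=1, v≡11 (mod 19); (6|19)=+1, (11|19)=+1; sign (−1)^0·+1^1·+1^0 = +1.
Ram(-3290, -62510) = {2, ∞}; no ℚ_2-point on the conic.

[2, inf]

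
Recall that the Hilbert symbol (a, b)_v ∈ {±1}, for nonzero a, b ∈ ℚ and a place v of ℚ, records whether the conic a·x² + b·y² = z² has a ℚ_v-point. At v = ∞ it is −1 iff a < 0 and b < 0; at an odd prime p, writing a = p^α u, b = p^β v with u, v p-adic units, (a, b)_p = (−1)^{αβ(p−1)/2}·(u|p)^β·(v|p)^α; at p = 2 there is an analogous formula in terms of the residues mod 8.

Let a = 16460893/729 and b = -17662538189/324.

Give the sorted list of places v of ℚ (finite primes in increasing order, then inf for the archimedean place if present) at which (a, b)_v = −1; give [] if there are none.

[29, 37]

(a, b) ≡ (37, -29) mod (ℚ^×)²; places V = {2, 3, 23, 29, 37, ∞}.
(a,b)_23: α=2, u≡20; β=2, v≡15 (mod 23); (20|23)=-1, (15|23)=-1; sign (−1)^0·-1^2·-1^2 = +1.
(a,b)_∞: sgn(37)=+, sgn(-29)=−, so +1.
(a,b)_2: α=0, β=-2; u≡5, v≡3 (mod 8); ε(u)ε(v)=0·1, αω(v)=0·1, βω(u)=-2·1; sum ≡ 0  ⇒  +1.
(a,b)_3: α=-6, u≡1; β=-4, v≡1 (mod 3); (1|3)=+1, (1|3)=+1; sign (−1)^0·+1^-4·+1^-6 = +1.
(a,b)_29: α=2, u≡14; β=3, v≡9 (mod 29); (14|29)=-1, (9|29)=+1; sign (−1)^0·-1^3·+1^2 = -1.
(a,b)_37: α=1, u≡10; β=2, v≡32 (mod 37); (10|37)=+1, (32|37)=-1; sign (−1)^0·+1^2·-1^1 = -1.
Ram(37, -29) = {29, 37}; no ℚ_29-point on the conic.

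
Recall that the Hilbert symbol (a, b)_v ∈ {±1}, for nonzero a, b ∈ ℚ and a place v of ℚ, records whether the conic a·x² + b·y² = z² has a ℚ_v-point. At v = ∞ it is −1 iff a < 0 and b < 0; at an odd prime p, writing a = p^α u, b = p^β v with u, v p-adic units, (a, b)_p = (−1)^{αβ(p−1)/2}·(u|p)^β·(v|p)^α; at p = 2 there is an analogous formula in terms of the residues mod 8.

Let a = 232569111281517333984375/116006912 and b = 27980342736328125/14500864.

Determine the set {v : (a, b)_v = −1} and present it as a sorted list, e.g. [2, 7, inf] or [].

(a, b) ≡ (132990, 5) mod (ℚ^×)²; places V = {2, 3, 5, 7, 11, 13, 17, 31, ∞}.
(a,b)_31: α=3, u≡22; β=2, v≡19 (mod 31); (22|31)=-1, (19|31)=+1; sign (−1)^0·-1^2·+1^3 = +1.
(a,b)_17: α=-2, u≡16; β=-2, v≡14 (mod 17); (16|17)=+1, (14|17)=-1; sign (−1)^0·+1^-2·-1^-2 = +1.
(a,b)_7: α=-2, u≡2; β=-2, v≡6 (mod 7); (2|7)=+1, (6|7)=-1; sign (−1)^0·+1^-2·-1^-2 = +1.
(a,b)_2: α=-13, β=-10; u≡7, v≡5 (mod 8); ε(u)ε(v)=1·0, αω(v)=-13·1, βω(u)=-10·0; sum ≡ 1  ⇒  -1.
(a,b)_5: α=13, u≡2; β=9, v≡4 (mod 5); (2|5)=-1, (4|5)=+1; sign (−1)^0·-1^9·+1^13 = -1.
(a,b)_∞: sgn(132990)=+, sgn(5)=+, so +1.
(a,b)_13: α=3, u≡10; β=2, v≡6 (mod 13); (10|13)=+1, (6|13)=-1; sign (−1)^0·+1^2·-1^3 = -1.
(a,b)_3: α=7, u≡2; β=6, v≡2 (mod 3); (2|3)=-1, (2|3)=-1; sign (−1)^0·-1^6·-1^7 = -1.
(a,b)_11: α=3, u≡5; β=2, v≡9 (mod 11); (5|11)=+1, (9|11)=+1; sign (−1)^0·+1^2·+1^3 = +1.
Ram(132990, 5) = {2, 3, 5, 13}; no ℚ_2-point on the conic.

[2, 3, 5, 13]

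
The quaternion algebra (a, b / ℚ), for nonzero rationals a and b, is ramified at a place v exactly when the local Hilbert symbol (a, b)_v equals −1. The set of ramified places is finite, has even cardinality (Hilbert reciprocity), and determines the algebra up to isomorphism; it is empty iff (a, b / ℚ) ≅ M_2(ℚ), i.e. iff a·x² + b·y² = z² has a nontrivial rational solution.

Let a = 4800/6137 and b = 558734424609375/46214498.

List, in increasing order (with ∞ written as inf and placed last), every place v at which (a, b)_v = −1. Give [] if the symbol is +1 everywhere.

(a, b) ≡ (51, 2494) mod (ℚ^×)²; places V = {2, 3, 5, 7, 11, 17, 19, 23, 29, 43, ∞}.
(a,b)_2: α=6, β=-1; u≡3, v≡7 (mod 8); ε(u)ε(v)=1·1, αω(v)=6·0, βω(u)=-1·1; sum ≡ 0  ⇒  +1.
(a,b)_11: α=0, u≡7; β=-2, v≡2 (mod 11); (7|11)=-1, (2|11)=-1; sign (−1)^0·-1^-2·-1^0 = +1.
(a,b)_3: α=1, u≡2; β=4, v≡1 (mod 3); (2|3)=-1, (1|3)=+1; sign (−1)^0·-1^4·+1^1 = +1.
(a,b)_5: α=2, u≡1; β=8, v≡4 (mod 5); (1|5)=+1, (4|5)=+1; sign (−1)^0·+1^8·+1^2 = +1.
(a,b)_7: α=0, u≡1; β=2, v≡4 (mod 7); (1|7)=+1, (4|7)=+1; sign (−1)^0·+1^2·+1^0 = +1.
(a,b)_29: α=0, u≡25; β=1, v≡22 (mod 29); (25|29)=+1, (22|29)=+1; sign (−1)^0·+1^1·+1^0 = +1.
(a,b)_19: α=-2, u≡13; β=-2, v≡1 (mod 19); (13|19)=-1, (1|19)=+1; sign (−1)^0·-1^-2·+1^-2 = +1.
(a,b)_∞: sgn(51)=+, sgn(2494)=+, so +1.
(a,b)_23: α=0, u≡19; β=-2, v≡11 (mod 23); (19|23)=-1, (11|23)=-1; sign (−1)^0·-1^-2·-1^0 = +1.
(a,b)_17: α=-1, u≡10; β=2, v≡7 (mod 17); (10|17)=-1, (7|17)=-1; sign (−1)^0·-1^2·-1^-1 = -1.
(a,b)_43: α=0, u≡30; β=1, v≡16 (mod 43); (30|43)=-1, (16|43)=+1; sign (−1)^0·-1^1·+1^0 = -1.
(51, 2494 / ℚ) ramifies at {17, 43}: a division algebra.

[17, 43]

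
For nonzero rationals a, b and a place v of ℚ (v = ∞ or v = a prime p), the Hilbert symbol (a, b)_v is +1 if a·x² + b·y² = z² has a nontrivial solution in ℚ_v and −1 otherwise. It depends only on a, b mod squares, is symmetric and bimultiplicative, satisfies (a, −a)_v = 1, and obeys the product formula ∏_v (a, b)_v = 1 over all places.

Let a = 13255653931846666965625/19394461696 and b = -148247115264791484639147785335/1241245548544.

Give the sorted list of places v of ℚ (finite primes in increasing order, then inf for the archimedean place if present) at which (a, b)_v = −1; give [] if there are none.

(a, b) ≡ (476905, -1015) mod (ℚ^×)²; places V = {2, 5, 7, 11, 13, 17, 19, 23, 29, ∞}.
(a,b)_23: α=1, u≡4; β=2, v≡7 (mod 23); (4|23)=+1, (7|23)=-1; sign (−1)^0·+1^2·-1^1 = -1.
(a,b)_19: α=4, u≡11; β=6, v≡17 (mod 19); (11|19)=+1, (17|19)=+1; sign (−1)^0·+1^6·+1^4 = +1.
(a,b)_29: α=3, u≡2; β=5, v≡28 (mod 29); (2|29)=-1, (28|29)=+1; sign (−1)^0·-1^5·+1^3 = -1.
(a,b)_5: α=5, u≡4; β=1, v≡2 (mod 5); (4|5)=+1, (2|5)=-1; sign (−1)^0·+1^1·-1^5 = -1.
(a,b)_11: α=1, u≡1; β=2, v≡2 (mod 11); (1|11)=+1, (2|11)=-1; sign (−1)^0·+1^2·-1^1 = -1.
(a,b)_∞: sgn(476905)=+, sgn(-1015)=−, so +1.
(a,b)_2: α=-26, β=-32; u≡1, v≡1 (mod 8); ε(u)ε(v)=0·0, αω(v)=-26·0, βω(u)=-32·0; sum ≡ 0  ⇒  +1.
(a,b)_17: α=-2, u≡8; β=-2, v≡5 (mod 17); (8|17)=+1, (5|17)=-1; sign (−1)^0·+1^-2·-1^-2 = +1.
(a,b)_7: α=4, u≡1; β=5, v≡2 (mod 7); (1|7)=+1, (2|7)=+1; sign (−1)^0·+1^5·+1^4 = +1.
(a,b)_13: α=3, u≡1; β=4, v≡10 (mod 13); (1|13)=+1, (10|13)=+1; sign (−1)^0·+1^4·+1^3 = +1.
(476905, -1015 / ℚ) ramifies at {5, 11, 23, 29}: a division algebra.

[5, 11, 23, 29]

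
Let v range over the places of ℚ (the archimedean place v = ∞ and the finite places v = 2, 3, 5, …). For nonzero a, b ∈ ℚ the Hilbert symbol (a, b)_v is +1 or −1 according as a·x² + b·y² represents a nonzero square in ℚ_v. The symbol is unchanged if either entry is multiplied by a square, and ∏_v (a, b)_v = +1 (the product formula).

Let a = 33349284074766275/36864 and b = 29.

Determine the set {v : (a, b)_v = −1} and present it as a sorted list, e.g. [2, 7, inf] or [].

[31, 41]

Mod squares: a ≡ 5934299, b ≡ 29. Check v ∈ {∞, 2, 3, 5, 7, 11, 23, 29, 31, 41, 47}.
v=7: a=7^1·(≡2), b=7^0·(≡1) mod 7; (2|7)=+1, (1|7)=+1; (−1)^{1·0·3}·(+1)^0·(+1)^1 = +1.
v=5: a=5^2·(≡4), b=5^0·(≡4) mod 5; (4|5)=+1, (4|5)=+1; (−1)^{2·0·2}·(+1)^0·(+1)^2 = +1.
v=41: a=41^1·(≡20), b=41^0·(≡29) mod 41; (20|41)=+1, (29|41)=-1; (−1)^{1·0·20}·(+1)^0·(-1)^1 = -1.
v=23: a=23^1·(≡22), b=23^0·(≡6) mod 23; (22|23)=-1, (6|23)=+1; (−1)^{1·0·11}·(-1)^0·(+1)^1 = +1.
v=11: a=11^2·(≡8), b=11^0·(≡7) mod 11; (8|11)=-1, (7|11)=-1; (−1)^{2·0·5}·(-1)^0·(-1)^2 = +1.
v=47: a=47^2·(≡18), b=47^0·(≡29) mod 47; (18|47)=+1, (29|47)=-1; (−1)^{2·0·23}·(+1)^0·(-1)^2 = +1.
v=3: a=3^-2·(≡2), b=3^0·(≡2) mod 3; (2|3)=-1, (2|3)=-1; (−1)^{-2·0·1}·(-1)^0·(-1)^-2 = +1.
v=31: a=31^1·(≡2), b=31^0·(≡29) mod 31; (2|31)=+1, (29|31)=-1; (−1)^{1·0·15}·(+1)^0·(-1)^1 = -1.
v=29: a=29^3·(≡5), b=29^1·(≡1) mod 29; (5|29)=+1, (1|29)=+1; (−1)^{3·1·14}·(+1)^1·(+1)^3 = +1.
v=2: v_2(a)=-12, v_2(b)=0; units ≡ 3, 5 (mod 8); ε·ε+αω+βω = 1·0+-12·1+0·1 ≡ 0  ⇒  (a,b)_2 = +1.
v=∞: 5934299 > 0 and 29 > 0  ⇒  (a,b)_∞ = +1.
(5934299, 29 / ℚ) ramifies at {31, 41}: a division algebra.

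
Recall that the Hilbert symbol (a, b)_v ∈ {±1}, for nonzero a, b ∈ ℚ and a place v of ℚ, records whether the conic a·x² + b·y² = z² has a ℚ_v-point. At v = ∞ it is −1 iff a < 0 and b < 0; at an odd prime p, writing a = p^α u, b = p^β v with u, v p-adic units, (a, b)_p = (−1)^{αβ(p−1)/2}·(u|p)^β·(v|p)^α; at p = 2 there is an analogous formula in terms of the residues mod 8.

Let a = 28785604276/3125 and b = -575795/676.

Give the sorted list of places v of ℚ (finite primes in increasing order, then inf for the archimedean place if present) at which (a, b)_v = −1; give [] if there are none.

Mod squares: a ≡ 823745, b ≡ -1595. Check v ∈ {∞, 2, 5, 11, 13, 19, 23, 29}.
v=13: a=13^1·(≡1), b=13^-2·(≡10) mod 13; (1|13)=+1, (10|13)=+1; (−1)^{1·-2·6}·(+1)^-2·(+1)^1 = +1.
v=11: a=11^2·(≡6), b=11^1·(≡3) mod 11; (6|11)=-1, (3|11)=+1; (−1)^{2·1·5}·(-1)^1·(+1)^2 = -1.
v=∞: 823745 > 0 and -1595 < 0  ⇒  (a,b)_∞ = +1.
v=2: v_2(a)=2, v_2(b)=-2; units ≡ 1, 5 (mod 8); ε·ε+αω+βω = 0·0+2·1+-2·0 ≡ 0  ⇒  (a,b)_2 = +1.
v=23: a=23^1·(≡8), b=23^0·(≡19) mod 23; (8|23)=+1, (19|23)=-1; (−1)^{1·0·11}·(+1)^0·(-1)^1 = -1.
v=5: a=5^-5·(≡1), b=5^1·(≡1) mod 5; (1|5)=+1, (1|5)=+1; (−1)^{-5·1·2}·(+1)^1·(+1)^-5 = +1.
v=29: a=29^1·(≡12), b=29^1·(≡14) mod 29; (12|29)=-1, (14|29)=-1; (−1)^{1·1·14}·(-1)^1·(-1)^1 = +1.
v=19: a=19^3·(≡7), b=19^2·(≡7) mod 19; (7|19)=+1, (7|19)=+1; (−1)^{3·2·9}·(+1)^2·(+1)^3 = +1.
Ram(823745, -1595) = {11, 23}; no ℚ_11-point on the conic.

[11, 23]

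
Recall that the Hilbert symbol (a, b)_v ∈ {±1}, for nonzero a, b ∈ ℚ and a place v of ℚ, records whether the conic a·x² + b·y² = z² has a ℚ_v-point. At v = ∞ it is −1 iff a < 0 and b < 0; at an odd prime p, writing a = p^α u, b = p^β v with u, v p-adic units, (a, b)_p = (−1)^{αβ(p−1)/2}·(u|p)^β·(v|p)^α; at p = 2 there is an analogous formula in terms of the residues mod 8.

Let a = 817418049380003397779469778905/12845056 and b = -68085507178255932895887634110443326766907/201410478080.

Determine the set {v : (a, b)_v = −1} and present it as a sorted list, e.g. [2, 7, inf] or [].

Mod squares: a ≡ 2111945, b ≡ -66577615. Check v ∈ {∞, 2, 3, 5, 7, 11, 13, 19, 31, 37, 43, 47}.
v=47: a=47^1·(≡21), b=47^1·(≡30) mod 47; (21|47)=+1, (30|47)=-1; (−1)^{1·1·23}·(+1)^1·(-1)^1 = +1.
v=19: a=19^1·(≡5), b=19^1·(≡1) mod 19; (5|19)=+1, (1|19)=+1; (−1)^{1·1·9}·(+1)^1·(+1)^1 = -1.
v=7: a=7^-2·(≡3), b=7^-4·(≡2) mod 7; (3|7)=-1, (2|7)=+1; (−1)^{-2·-4·3}·(-1)^-4·(+1)^-2 = +1.
v=31: a=31^2·(≡2), b=31^3·(≡17) mod 31; (2|31)=+1, (17|31)=-1; (−1)^{2·3·15}·(+1)^3·(-1)^2 = +1.
v=13: a=13^2·(≡3), b=13^3·(≡6) mod 13; (3|13)=+1, (6|13)=-1; (−1)^{2·3·6}·(+1)^3·(-1)^2 = +1.
v=5: a=5^1·(≡1), b=5^-1·(≡3) mod 5; (1|5)=+1, (3|5)=-1; (−1)^{1·-1·2}·(+1)^-1·(-1)^1 = -1.
v=11: a=11^7·(≡4), b=11^8·(≡8) mod 11; (4|11)=+1, (8|11)=-1; (−1)^{7·8·5}·(+1)^8·(-1)^7 = -1.
v=2: v_2(a)=-18, v_2(b)=-24; units ≡ 1, 1 (mod 8); ε·ε+αω+βω = 0·0+-18·0+-24·0 ≡ 0  ⇒  (a,b)_2 = +1.
v=37: a=37^2·(≡22), b=37^3·(≡36) mod 37; (22|37)=-1, (36|37)=+1; (−1)^{2·3·18}·(-1)^3·(+1)^2 = -1.
v=∞: 2111945 > 0 and -66577615 < 0  ⇒  (a,b)_∞ = +1.
v=3: a=3^12·(≡2), b=3^22·(≡2) mod 3; (2|3)=-1, (2|3)=-1; (−1)^{12·22·1}·(-1)^22·(-1)^12 = +1.
v=43: a=43^3·(≡21), b=43^4·(≡36) mod 43; (21|43)=+1, (36|43)=+1; (−1)^{3·4·21}·(+1)^4·(+1)^3 = +1.
Ram(2111945, -66577615) = {5, 11, 19, 37}; no ℚ_5-point on the conic.

[5, 11, 19, 37]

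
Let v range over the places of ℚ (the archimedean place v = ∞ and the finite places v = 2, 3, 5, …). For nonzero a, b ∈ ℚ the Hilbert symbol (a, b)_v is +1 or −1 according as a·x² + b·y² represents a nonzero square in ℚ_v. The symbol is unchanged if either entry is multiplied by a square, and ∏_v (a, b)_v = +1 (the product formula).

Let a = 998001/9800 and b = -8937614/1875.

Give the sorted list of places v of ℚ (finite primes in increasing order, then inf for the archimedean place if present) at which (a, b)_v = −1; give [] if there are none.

Mod squares: a ≡ 2, b ≡ -42. Check v ∈ {∞, 2, 3, 5, 7, 17, 37, 47}.
v=17: a=17^0·(≡2), b=17^2·(≡13) mod 17; (2|17)=+1, (13|17)=+1; (−1)^{0·2·8}·(+1)^2·(+1)^0 = +1.
v=47: a=47^0·(≡6), b=47^2·(≡29) mod 47; (6|47)=+1, (29|47)=-1; (−1)^{0·2·23}·(+1)^2·(-1)^0 = +1.
v=3: a=3^6·(≡2), b=3^-1·(≡1) mod 3; (2|3)=-1, (1|3)=+1; (−1)^{6·-1·1}·(-1)^-1·(+1)^6 = -1.
v=37: a=37^2·(≡17), b=37^0·(≡22) mod 37; (17|37)=-1, (22|37)=-1; (−1)^{2·0·18}·(-1)^0·(-1)^2 = +1.
v=∞: 2 > 0 and -42 < 0  ⇒  (a,b)_∞ = +1.
v=5: a=5^-2·(≡3), b=5^-4·(≡2) mod 5; (3|5)=-1, (2|5)=-1; (−1)^{-2·-4·2}·(-1)^-4·(-1)^-2 = +1.
v=7: a=7^-2·(≡1), b=7^1·(≡2) mod 7; (1|7)=+1, (2|7)=+1; (−1)^{-2·1·3}·(+1)^1·(+1)^-2 = +1.
v=2: v_2(a)=-3, v_2(b)=1; units ≡ 1, 3 (mod 8); ε·ε+αω+βω = 0·1+-3·1+1·0 ≡ 1  ⇒  (a,b)_2 = -1.
|Ram(2, -42)| = 2, even; anisotropic at {2, 3}.

[2, 3]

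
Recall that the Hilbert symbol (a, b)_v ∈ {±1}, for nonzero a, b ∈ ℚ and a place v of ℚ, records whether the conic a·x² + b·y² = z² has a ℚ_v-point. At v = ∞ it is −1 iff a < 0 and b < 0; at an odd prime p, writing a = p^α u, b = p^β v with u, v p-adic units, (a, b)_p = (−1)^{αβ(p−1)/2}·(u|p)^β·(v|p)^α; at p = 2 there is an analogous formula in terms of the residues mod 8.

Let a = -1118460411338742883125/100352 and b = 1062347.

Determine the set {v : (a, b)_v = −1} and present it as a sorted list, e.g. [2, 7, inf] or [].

[13, 17, 19, 23]

Mod squares: a ≡ -5434, b ≡ 1062347. Check v ∈ {∞, 2, 3, 5, 7, 11, 13, 17, 19, 23}.
v=19: a=19^1·(≡14), b=19^1·(≡15) mod 19; (14|19)=-1, (15|19)=-1; (−1)^{1·1·9}·(-1)^1·(-1)^1 = -1.
v=13: a=13^3·(≡8), b=13^1·(≡1) mod 13; (8|13)=-1, (1|13)=+1; (−1)^{3·1·6}·(-1)^1·(+1)^3 = -1.
v=∞: -5434 < 0 and 1062347 > 0  ⇒  (a,b)_∞ = +1.
v=11: a=11^3·(≡9), b=11^1·(≡8) mod 11; (9|11)=+1, (8|11)=-1; (−1)^{3·1·5}·(+1)^1·(-1)^3 = +1.
v=2: v_2(a)=-11, v_2(b)=0; units ≡ 3, 3 (mod 8); ε·ε+αω+βω = 1·1+-11·1+0·1 ≡ 0  ⇒  (a,b)_2 = +1.
v=17: a=17^4·(≡6), b=17^1·(≡16) mod 17; (6|17)=-1, (16|17)=+1; (−1)^{4·1·8}·(-1)^1·(+1)^4 = -1.
v=23: a=23^2·(≡11), b=23^1·(≡5) mod 23; (11|23)=-1, (5|23)=-1; (−1)^{2·1·11}·(-1)^1·(-1)^2 = -1.
v=3: a=3^6·(≡2), b=3^0·(≡2) mod 3; (2|3)=-1, (2|3)=-1; (−1)^{6·0·1}·(-1)^0·(-1)^6 = +1.
v=7: a=7^-2·(≡5), b=7^0·(≡6) mod 7; (5|7)=-1, (6|7)=-1; (−1)^{-2·0·3}·(-1)^0·(-1)^-2 = +1.
v=5: a=5^4·(≡1), b=5^0·(≡2) mod 5; (1|5)=+1, (2|5)=-1; (−1)^{4·0·2}·(+1)^0·(-1)^4 = +1.
Ram(-5434, 1062347) = {13, 17, 19, 23}; no ℚ_13-point on the conic.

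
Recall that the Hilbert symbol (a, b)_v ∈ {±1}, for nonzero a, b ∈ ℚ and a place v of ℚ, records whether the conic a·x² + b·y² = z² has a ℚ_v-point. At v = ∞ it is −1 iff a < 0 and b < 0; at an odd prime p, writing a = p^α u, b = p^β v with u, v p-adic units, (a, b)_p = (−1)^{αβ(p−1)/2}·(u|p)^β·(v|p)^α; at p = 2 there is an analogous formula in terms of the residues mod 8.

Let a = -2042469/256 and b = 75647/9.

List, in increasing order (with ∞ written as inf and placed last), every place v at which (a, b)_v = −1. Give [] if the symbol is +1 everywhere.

(a, b) ≡ (-429, 143) mod (ℚ^×)²; places V = {2, 3, 11, 13, 23, ∞}.
(a,b)_13: α=1, u≡2; β=1, v≡11 (mod 13); (2|13)=-1, (11|13)=-1; sign (−1)^0·-1^1·-1^1 = +1.
(a,b)_3: α=3, u≡1; β=-2, v≡2 (mod 3); (1|3)=+1, (2|3)=-1; sign (−1)^0·+1^-2·-1^3 = -1.
(a,b)_∞: sgn(-429)=−, sgn(143)=+, so +1.
(a,b)_23: α=2, u≡1; β=2, v≡21 (mod 23); (1|23)=+1, (21|23)=-1; sign (−1)^0·+1^2·-1^2 = +1.
(a,b)_11: α=1, u≡4; β=1, v≡10 (mod 11); (4|11)=+1, (10|11)=-1; sign (−1)^1·+1^1·-1^1 = +1.
(a,b)_2: α=-8, β=0; u≡3, v≡7 (mod 8); ε(u)ε(v)=1·1, αω(v)=-8·0, βω(u)=0·1; sum ≡ 1  ⇒  -1.
(-429, 143 / ℚ) ramifies at {2, 3}: a division algebra.

[2, 3]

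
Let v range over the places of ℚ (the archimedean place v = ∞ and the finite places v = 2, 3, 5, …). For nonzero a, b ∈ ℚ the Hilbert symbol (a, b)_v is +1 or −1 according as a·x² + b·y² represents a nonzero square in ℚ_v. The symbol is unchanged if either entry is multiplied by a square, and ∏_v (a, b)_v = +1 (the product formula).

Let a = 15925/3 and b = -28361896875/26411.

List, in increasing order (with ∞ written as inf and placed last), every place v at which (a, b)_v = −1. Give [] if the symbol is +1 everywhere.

Mod squares: a ≡ 39, b ≡ -36465. Check v ∈ {∞, 2, 3, 5, 7, 11, 13, 17}.
v=2: v_2(a)=0, v_2(b)=0; units ≡ 7, 7 (mod 8); ε·ε+αω+βω = 1·1+0·0+0·0 ≡ 1  ⇒  (a,b)_2 = -1.
v=5: a=5^2·(≡4), b=5^5·(≡3) mod 5; (4|5)=+1, (3|5)=-1; (−1)^{2·5·2}·(+1)^5·(-1)^2 = +1.
v=17: a=17^0·(≡10), b=17^1·(≡6) mod 17; (10|17)=-1, (6|17)=-1; (−1)^{0·1·8}·(-1)^1·(-1)^0 = -1.
v=11: a=11^0·(≡10), b=11^-1·(≡6) mod 11; (10|11)=-1, (6|11)=-1; (−1)^{0·-1·5}·(-1)^-1·(-1)^0 = -1.
v=∞: 39 > 0 and -36465 < 0  ⇒  (a,b)_∞ = +1.
v=3: a=3^-1·(≡1), b=3^5·(≡1) mod 3; (1|3)=+1, (1|3)=+1; (−1)^{-1·5·1}·(+1)^5·(+1)^-1 = -1.
v=7: a=7^2·(≡1), b=7^-4·(≡6) mod 7; (1|7)=+1, (6|7)=-1; (−1)^{2·-4·3}·(+1)^-4·(-1)^2 = +1.
v=13: a=13^1·(≡1), b=13^3·(≡10) mod 13; (1|13)=+1, (10|13)=+1; (−1)^{1·3·6}·(+1)^3·(+1)^1 = +1.
|Ram(39, -36465)| = 4, even; anisotropic at {2, 3, 11, 17}.

[2, 3, 11, 17]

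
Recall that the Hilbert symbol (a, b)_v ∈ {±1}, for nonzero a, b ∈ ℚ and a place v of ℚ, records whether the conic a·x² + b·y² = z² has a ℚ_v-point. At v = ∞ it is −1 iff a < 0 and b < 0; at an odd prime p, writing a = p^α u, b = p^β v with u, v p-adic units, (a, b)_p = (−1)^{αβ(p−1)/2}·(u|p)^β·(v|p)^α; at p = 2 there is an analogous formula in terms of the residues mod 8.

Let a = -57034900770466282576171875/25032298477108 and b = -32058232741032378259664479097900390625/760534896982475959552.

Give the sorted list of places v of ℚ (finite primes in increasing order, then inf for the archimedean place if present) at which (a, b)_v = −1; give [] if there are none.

[3, 5, 13, inf]

(a, b) ≡ (-15015, -23205) mod (ℚ^×)²; places V = {2, 3, 5, 7, 11, 13, 17, 19, 43, 53, ∞}.
(a,b)_3: α=5, u≡2; β=7, v≡2 (mod 3); (2|3)=-1, (2|3)=-1; sign (−1)^1·-1^7·-1^5 = -1.
(a,b)_17: α=8, u≡9; β=11, v≡7 (mod 17); (9|17)=+1, (7|17)=-1; sign (−1)^0·+1^11·-1^8 = +1.
(a,b)_5: α=9, u≡2; β=13, v≡4 (mod 5); (2|5)=-1, (4|5)=+1; sign (−1)^0·-1^13·+1^9 = -1.
(a,b)_7: α=1, u≡4; β=1, v≡3 (mod 7); (4|7)=+1, (3|7)=-1; sign (−1)^1·+1^1·-1^1 = +1.
(a,b)_13: α=-3, u≡8; β=-5, v≡10 (mod 13); (8|13)=-1, (10|13)=+1; sign (−1)^0·-1^-5·+1^-3 = -1.
(a,b)_43: α=2, u≡13; β=4, v≡13 (mod 43); (13|43)=+1, (13|43)=+1; sign (−1)^0·+1^4·+1^2 = +1.
(a,b)_11: α=3, u≡10; β=4, v≡5 (mod 11); (10|11)=-1, (5|11)=+1; sign (−1)^0·-1^4·+1^3 = +1.
(a,b)_53: α=-4, u≡43; β=-6, v≡17 (mod 53); (43|53)=+1, (17|53)=+1; sign (−1)^0·+1^-6·+1^-4 = +1.
(a,b)_19: α=-2, u≡13; β=-2, v≡13 (mod 19); (13|19)=-1, (13|19)=-1; sign (−1)^0·-1^-2·-1^-2 = +1.
(a,b)_∞: sgn(-15015)=−, sgn(-23205)=−, so -1.
(a,b)_2: α=-2, β=-8; u≡1, v≡3 (mod 8); ε(u)ε(v)=0·1, αω(v)=-2·1, βω(u)=-8·0; sum ≡ 0  ⇒  +1.
Ram(-15015, -23205) = {3, 5, 13, ∞}; no ℚ_3-point on the conic.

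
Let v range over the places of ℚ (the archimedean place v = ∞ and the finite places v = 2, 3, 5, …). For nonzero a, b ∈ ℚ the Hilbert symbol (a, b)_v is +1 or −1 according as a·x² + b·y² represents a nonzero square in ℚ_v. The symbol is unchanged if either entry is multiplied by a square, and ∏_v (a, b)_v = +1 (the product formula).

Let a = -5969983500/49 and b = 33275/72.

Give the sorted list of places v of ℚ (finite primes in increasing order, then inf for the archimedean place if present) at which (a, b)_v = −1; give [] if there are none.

[2, 5, 17, 23]

Mod squares: a ≡ -737035, b ≡ 22. Check v ∈ {∞, 2, 3, 5, 7, 11, 13, 17, 23, 29}.
v=11: a=11^0·(≡5), b=11^3·(≡6) mod 11; (5|11)=+1, (6|11)=-1; (−1)^{0·3·5}·(+1)^3·(-1)^0 = +1.
v=3: a=3^4·(≡2), b=3^-2·(≡1) mod 3; (2|3)=-1, (1|3)=+1; (−1)^{4·-2·1}·(-1)^-2·(+1)^4 = +1.
v=23: a=23^1·(≡15), b=23^0·(≡21) mod 23; (15|23)=-1, (21|23)=-1; (−1)^{1·0·11}·(-1)^0·(-1)^1 = -1.
v=29: a=29^1·(≡11), b=29^0·(≡5) mod 29; (11|29)=-1, (5|29)=+1; (−1)^{1·0·14}·(-1)^0·(+1)^1 = +1.
v=2: v_2(a)=2, v_2(b)=-3; units ≡ 5, 3 (mod 8); ε·ε+αω+βω = 0·1+2·1+-3·1 ≡ 1  ⇒  (a,b)_2 = -1.
v=5: a=5^3·(≡3), b=5^2·(≡3) mod 5; (3|5)=-1, (3|5)=-1; (−1)^{3·2·2}·(-1)^2·(-1)^3 = -1.
v=7: a=7^-2·(≡2), b=7^0·(≡2) mod 7; (2|7)=+1, (2|7)=+1; (−1)^{-2·0·3}·(+1)^0·(+1)^-2 = +1.
v=17: a=17^1·(≡3), b=17^0·(≡10) mod 17; (3|17)=-1, (10|17)=-1; (−1)^{1·0·8}·(-1)^0·(-1)^1 = -1.
v=13: a=13^1·(≡5), b=13^0·(≡3) mod 13; (5|13)=-1, (3|13)=+1; (−1)^{1·0·6}·(-1)^0·(+1)^1 = +1.
v=∞: -737035 < 0 and 22 > 0  ⇒  (a,b)_∞ = +1.
(-737035, 22 / ℚ) ramifies at {2, 5, 17, 23}: a division algebra.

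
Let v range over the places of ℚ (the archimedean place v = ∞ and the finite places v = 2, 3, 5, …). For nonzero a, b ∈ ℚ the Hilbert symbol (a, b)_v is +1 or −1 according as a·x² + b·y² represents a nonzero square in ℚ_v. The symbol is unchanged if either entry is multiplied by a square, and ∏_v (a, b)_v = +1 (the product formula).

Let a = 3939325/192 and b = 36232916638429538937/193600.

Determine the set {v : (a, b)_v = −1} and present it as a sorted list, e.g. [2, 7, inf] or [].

(a, b) ≡ (472719, 3309033) mod (ℚ^×)²; places V = {2, 3, 5, 7, 11, 13, 17, 23, 31, ∞}.
(a,b)_7: α=0, u≡4; β=3, v≡1 (mod 7); (4|7)=+1, (1|7)=+1; sign (−1)^0·+1^3·+1^0 = +1.
(a,b)_31: α=1, u≡1; β=3, v≡14 (mod 31); (1|31)=+1, (14|31)=+1; sign (−1)^1·+1^3·+1^1 = -1.
(a,b)_11: α=0, u≡1; β=-2, v≡6 (mod 11); (1|11)=+1, (6|11)=-1; sign (−1)^0·+1^-2·-1^0 = +1.
(a,b)_17: α=1, u≡3; β=3, v≡4 (mod 17); (3|17)=-1, (4|17)=+1; sign (−1)^0·-1^3·+1^1 = -1.
(a,b)_5: α=2, u≡4; β=-2, v≡3 (mod 5); (4|5)=+1, (3|5)=-1; sign (−1)^0·+1^-2·-1^2 = +1.
(a,b)_2: α=-6, β=-6; u≡7, v≡1 (mod 8); ε(u)ε(v)=1·0, αω(v)=-6·0, βω(u)=-6·0; sum ≡ 0  ⇒  +1.
(a,b)_23: α=1, u≡5; β=3, v≡1 (mod 23); (5|23)=-1, (1|23)=+1; sign (−1)^1·-1^3·+1^1 = +1.
(a,b)_∞: sgn(472719)=+, sgn(3309033)=+, so +1.
(a,b)_13: α=1, u≡6; β=3, v≡10 (mod 13); (6|13)=-1, (10|13)=+1; sign (−1)^0·-1^3·+1^1 = -1.
(a,b)_3: α=-1, u≡1; β=3, v≡1 (mod 3); (1|3)=+1, (1|3)=+1; sign (−1)^1·+1^3·+1^-1 = -1.
|Ram(472719, 3309033)| = 4, even; anisotropic at {3, 13, 17, 31}.

[3, 13, 17, 31]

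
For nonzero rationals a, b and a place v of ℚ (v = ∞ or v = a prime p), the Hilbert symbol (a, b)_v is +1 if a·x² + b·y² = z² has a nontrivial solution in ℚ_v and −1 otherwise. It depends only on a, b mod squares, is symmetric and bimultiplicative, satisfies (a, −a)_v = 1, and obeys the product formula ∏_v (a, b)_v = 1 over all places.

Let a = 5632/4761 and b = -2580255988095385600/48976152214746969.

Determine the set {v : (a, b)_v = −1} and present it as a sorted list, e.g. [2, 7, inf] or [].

(a, b) ≡ (22, -5434) mod (ℚ^×)²; places V = {2, 3, 5, 7, 11, 13, 19, 23, 43, 47, ∞}.
(a,b)_7: α=0, u≡4; β=2, v≡5 (mod 7); (4|7)=+1, (5|7)=-1; sign (−1)^0·+1^2·-1^0 = +1.
(a,b)_5: α=0, u≡2; β=2, v≡4 (mod 5); (2|5)=-1, (4|5)=+1; sign (−1)^0·-1^2·+1^0 = +1.
(a,b)_19: α=0, u≡18; β=3, v≡14 (mod 19); (18|19)=-1, (14|19)=-1; sign (−1)^0·-1^3·-1^0 = -1.
(a,b)_11: α=1, u≡8; β=1, v≡1 (mod 11); (8|11)=-1, (1|11)=+1; sign (−1)^1·-1^1·+1^1 = +1.
(a,b)_47: α=0, u≡33; β=-2, v≡3 (mod 47); (33|47)=-1, (3|47)=+1; sign (−1)^0·-1^-2·+1^0 = +1.
(a,b)_13: α=0, u≡1; β=1, v≡2 (mod 13); (1|13)=+1, (2|13)=-1; sign (−1)^0·+1^1·-1^0 = +1.
(a,b)_23: α=-2, u≡15; β=-6, v≡7 (mod 23); (15|23)=-1, (7|23)=-1; sign (−1)^0·-1^-6·-1^-2 = +1.
(a,b)_43: α=0, u≡18; β=-2, v≡37 (mod 43); (18|43)=-1, (37|43)=-1; sign (−1)^0·-1^-2·-1^0 = +1.
(a,b)_∞: sgn(22)=+, sgn(-5434)=−, so +1.
(a,b)_3: α=-2, u≡1; β=-4, v≡2 (mod 3); (1|3)=+1, (2|3)=-1; sign (−1)^0·+1^-4·-1^-2 = +1.
(a,b)_2: α=9, β=31; u≡3, v≡3 (mod 8); ε(u)ε(v)=1·1, αω(v)=9·1, βω(u)=31·1; sum ≡ 1  ⇒  -1.
Ram(22, -5434) = {2, 19}; no ℚ_2-point on the conic.

[2, 19]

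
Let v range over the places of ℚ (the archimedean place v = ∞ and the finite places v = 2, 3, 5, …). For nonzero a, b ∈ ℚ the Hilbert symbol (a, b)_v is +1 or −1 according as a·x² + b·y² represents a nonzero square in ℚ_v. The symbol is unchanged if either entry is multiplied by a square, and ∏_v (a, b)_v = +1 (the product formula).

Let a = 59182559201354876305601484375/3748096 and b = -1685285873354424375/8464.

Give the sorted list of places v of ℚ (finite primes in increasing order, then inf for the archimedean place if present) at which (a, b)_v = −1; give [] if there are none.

[19, 41]

(a, b) ≡ (3895, -111) mod (ℚ^×)²; places V = {2, 3, 5, 11, 19, 23, 37, 41, ∞}.
(a,b)_∞: sgn(3895)=+, sgn(-111)=−, so +1.
(a,b)_37: α=4, u≡10; β=3, v≡3 (mod 37); (10|37)=+1, (3|37)=+1; sign (−1)^0·+1^3·+1^4 = +1.
(a,b)_19: α=7, u≡2; β=4, v≡8 (mod 19); (2|19)=-1, (8|19)=-1; sign (−1)^0·-1^4·-1^7 = -1.
(a,b)_11: α=-4, u≡4; β=0, v≡2 (mod 11); (4|11)=+1, (2|11)=-1; sign (−1)^0·+1^0·-1^-4 = +1.
(a,b)_5: α=7, u≡4; β=4, v≡4 (mod 5); (4|5)=+1, (4|5)=+1; sign (−1)^0·+1^4·+1^7 = +1.
(a,b)_23: α=0, u≡1; β=-2, v≡13 (mod 23); (1|23)=+1, (13|23)=+1; sign (−1)^0·+1^-2·+1^0 = +1.
(a,b)_41: α=3, u≡27; β=2, v≡34 (mod 41); (27|41)=-1, (34|41)=-1; sign (−1)^0·-1^2·-1^3 = -1.
(a,b)_2: α=-8, β=-4; u≡7, v≡1 (mod 8); ε(u)ε(v)=1·0, αω(v)=-8·0, βω(u)=-4·0; sum ≡ 0  ⇒  +1.
(a,b)_3: α=8, u≡1; β=5, v≡2 (mod 3); (1|3)=+1, (2|3)=-1; sign (−1)^0·+1^5·-1^8 = +1.
|Ram(3895, -111)| = 2, even; anisotropic at {19, 41}.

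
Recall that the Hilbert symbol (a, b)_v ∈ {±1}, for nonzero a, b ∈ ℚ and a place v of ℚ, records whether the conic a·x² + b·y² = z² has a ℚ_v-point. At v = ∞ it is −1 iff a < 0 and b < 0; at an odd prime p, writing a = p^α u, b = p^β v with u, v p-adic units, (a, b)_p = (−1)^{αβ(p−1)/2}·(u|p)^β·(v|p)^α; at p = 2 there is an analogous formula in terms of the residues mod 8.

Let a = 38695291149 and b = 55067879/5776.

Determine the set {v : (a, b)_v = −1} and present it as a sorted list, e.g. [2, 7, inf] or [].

(a, b) ≡ (133893741, 32759) mod (ℚ^×)²; places V = {2, 3, 17, 19, 23, 41, 47, 53, ∞}.
(a,b)_47: α=1, u≡38; β=1, v≡20 (mod 47); (38|47)=-1, (20|47)=-1; sign (−1)^1·-1^1·-1^1 = -1.
(a,b)_2: α=0, β=-4; u≡5, v≡7 (mod 8); ε(u)ε(v)=0·1, αω(v)=0·0, βω(u)=-4·1; sum ≡ 0  ⇒  +1.
(a,b)_∞: sgn(133893741)=+, sgn(32759)=+, so +1.
(a,b)_19: α=1, u≡3; β=-2, v≡10 (mod 19); (3|19)=-1, (10|19)=-1; sign (−1)^0·-1^-2·-1^1 = -1.
(a,b)_3: α=1, u≡1; β=0, v≡2 (mod 3); (1|3)=+1, (2|3)=-1; sign (−1)^0·+1^0·-1^1 = -1.
(a,b)_41: α=1, u≡20; β=3, v≡37 (mod 41); (20|41)=+1, (37|41)=+1; sign (−1)^0·+1^3·+1^1 = +1.
(a,b)_53: α=1, u≡29; β=0, v≡22 (mod 53); (29|53)=+1, (22|53)=-1; sign (−1)^0·+1^0·-1^1 = -1.
(a,b)_23: α=1, u≡9; β=0, v≡20 (mod 23); (9|23)=+1, (20|23)=-1; sign (−1)^0·+1^0·-1^1 = -1.
(a,b)_17: α=2, u≡7; β=1, v≡3 (mod 17); (7|17)=-1, (3|17)=-1; sign (−1)^0·-1^1·-1^2 = -1.
Ram(133893741, 32759) = {3, 17, 19, 23, 47, 53}; no ℚ_3-point on the conic.

[3, 17, 19, 23, 47, 53]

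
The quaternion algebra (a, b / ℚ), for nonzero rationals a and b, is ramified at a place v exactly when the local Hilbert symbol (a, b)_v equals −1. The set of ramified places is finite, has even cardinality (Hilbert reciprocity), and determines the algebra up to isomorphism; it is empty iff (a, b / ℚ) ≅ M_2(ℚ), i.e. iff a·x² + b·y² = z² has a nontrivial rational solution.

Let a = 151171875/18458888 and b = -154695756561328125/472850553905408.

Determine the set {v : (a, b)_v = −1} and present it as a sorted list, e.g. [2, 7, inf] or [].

Mod squares: a ≡ 86, b ≡ -221. Check v ∈ {∞, 2, 3, 5, 7, 11, 13, 17, 31, 41, 43}.
v=31: a=31^-2·(≡23), b=31^-4·(≡6) mod 31; (23|31)=-1, (6|31)=-1; (−1)^{-2·-4·15}·(-1)^-4·(-1)^-2 = +1.
v=3: a=3^2·(≡2), b=3^4·(≡1) mod 3; (2|3)=-1, (1|3)=+1; (−1)^{2·4·1}·(-1)^4·(+1)^2 = +1.
v=13: a=13^0·(≡6), b=13^1·(≡4) mod 13; (6|13)=-1, (4|13)=+1; (−1)^{0·1·6}·(-1)^1·(+1)^0 = -1.
v=∞: 86 > 0 and -221 < 0  ⇒  (a,b)_∞ = +1.
v=5: a=5^8·(≡4), b=5^8·(≡1) mod 5; (4|5)=+1, (1|5)=+1; (−1)^{8·8·2}·(+1)^8·(+1)^8 = +1.
v=2: v_2(a)=-3, v_2(b)=-8; units ≡ 3, 3 (mod 8); ε·ε+αω+βω = 1·1+-3·1+-8·1 ≡ 0  ⇒  (a,b)_2 = +1.
v=7: a=7^-4·(≡4), b=7^-6·(≡3) mod 7; (4|7)=+1, (3|7)=-1; (−1)^{-4·-6·3}·(+1)^-6·(-1)^-4 = +1.
v=17: a=17^0·(≡13), b=17^-1·(≡8) mod 17; (13|17)=+1, (8|17)=+1; (−1)^{0·-1·8}·(+1)^-1·(+1)^0 = +1.
v=11: a=11^0·(≡1), b=11^2·(≡8) mod 11; (1|11)=+1, (8|11)=-1; (−1)^{0·2·5}·(+1)^2·(-1)^0 = +1.
v=43: a=43^1·(≡8), b=43^2·(≡34) mod 43; (8|43)=-1, (34|43)=-1; (−1)^{1·2·21}·(-1)^2·(-1)^1 = -1.
v=41: a=41^0·(≡5), b=41^2·(≡8) mod 41; (5|41)=+1, (8|41)=+1; (−1)^{0·2·20}·(+1)^2·(+1)^0 = +1.
|Ram(86, -221)| = 2, even; anisotropic at {13, 43}.

[13, 43]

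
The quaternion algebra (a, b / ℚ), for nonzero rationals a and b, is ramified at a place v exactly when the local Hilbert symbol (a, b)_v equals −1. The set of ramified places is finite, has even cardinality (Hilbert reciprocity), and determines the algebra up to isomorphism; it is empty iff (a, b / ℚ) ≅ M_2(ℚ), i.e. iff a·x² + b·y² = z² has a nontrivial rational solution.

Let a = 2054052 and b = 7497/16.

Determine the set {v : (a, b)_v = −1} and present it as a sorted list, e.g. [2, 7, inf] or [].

[3, 7, 11, 17]

Mod squares: a ≡ 57057, b ≡ 17. Check v ∈ {∞, 2, 3, 7, 11, 13, 17, 19}.
v=11: a=11^1·(≡7), b=11^0·(≡10) mod 11; (7|11)=-1, (10|11)=-1; (−1)^{1·0·5}·(-1)^0·(-1)^1 = -1.
v=2: v_2(a)=2, v_2(b)=-4; units ≡ 1, 1 (mod 8); ε·ε+αω+βω = 0·0+2·0+-4·0 ≡ 0  ⇒  (a,b)_2 = +1.
v=3: a=3^3·(≡2), b=3^2·(≡2) mod 3; (2|3)=-1, (2|3)=-1; (−1)^{3·2·1}·(-1)^2·(-1)^3 = -1.
v=∞: 57057 > 0 and 17 > 0  ⇒  (a,b)_∞ = +1.
v=13: a=13^1·(≡2), b=13^0·(≡3) mod 13; (2|13)=-1, (3|13)=+1; (−1)^{1·0·6}·(-1)^0·(+1)^1 = +1.
v=17: a=17^0·(≡10), b=17^1·(≡1) mod 17; (10|17)=-1, (1|17)=+1; (−1)^{0·1·8}·(-1)^1·(+1)^0 = -1.
v=7: a=7^1·(≡3), b=7^2·(≡3) mod 7; (3|7)=-1, (3|7)=-1; (−1)^{1·2·3}·(-1)^2·(-1)^1 = -1.
v=19: a=19^1·(≡17), b=19^0·(≡9) mod 19; (17|19)=+1, (9|19)=+1; (−1)^{1·0·9}·(+1)^0·(+1)^1 = +1.
(57057, 17 / ℚ) ramifies at {3, 7, 11, 17}: a division algebra.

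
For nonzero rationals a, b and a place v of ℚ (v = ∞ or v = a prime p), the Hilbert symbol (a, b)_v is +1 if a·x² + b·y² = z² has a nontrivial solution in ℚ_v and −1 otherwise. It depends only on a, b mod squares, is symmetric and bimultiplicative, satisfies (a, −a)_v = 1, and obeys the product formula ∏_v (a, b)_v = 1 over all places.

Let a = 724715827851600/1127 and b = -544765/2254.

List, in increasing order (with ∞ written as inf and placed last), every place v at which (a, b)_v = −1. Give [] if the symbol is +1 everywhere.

[2, 5, 23, 29]

(a, b) ≡ (667, -86710) mod (ℚ^×)²; places V = {2, 3, 5, 7, 13, 17, 23, 29, ∞}.
(a,b)_5: α=2, u≡2; β=1, v≡3 (mod 5); (2|5)=-1, (3|5)=-1; sign (−1)^0·-1^1·-1^2 = -1.
(a,b)_3: α=2, u≡1; β=0, v≡2 (mod 3); (1|3)=+1, (2|3)=-1; sign (−1)^0·+1^0·-1^2 = +1.
(a,b)_29: α=3, u≡25; β=1, v≡10 (mod 29); (25|29)=+1, (10|29)=-1; sign (−1)^0·+1^1·-1^3 = -1.
(a,b)_7: α=-2, u≡2; β=-2, v≡6 (mod 7); (2|7)=+1, (6|7)=-1; sign (−1)^0·+1^-2·-1^-2 = +1.
(a,b)_17: α=2, u≡15; β=2, v≡7 (mod 17); (15|17)=+1, (7|17)=-1; sign (−1)^0·+1^2·-1^2 = +1.
(a,b)_∞: sgn(667)=+, sgn(-86710)=−, so +1.
(a,b)_13: α=4, u≡4; β=1, v≡4 (mod 13); (4|13)=+1, (4|13)=+1; sign (−1)^0·+1^1·+1^4 = +1.
(a,b)_23: α=-1, u≡6; β=-1, v≡6 (mod 23); (6|23)=+1, (6|23)=+1; sign (−1)^1·+1^-1·+1^-1 = -1.
(a,b)_2: α=4, β=-1; u≡3, v≡5 (mod 8); ε(u)ε(v)=1·0, αω(v)=4·1, βω(u)=-1·1; sum ≡ 1  ⇒  -1.
Ram(667, -86710) = {2, 5, 23, 29}; no ℚ_2-point on the conic.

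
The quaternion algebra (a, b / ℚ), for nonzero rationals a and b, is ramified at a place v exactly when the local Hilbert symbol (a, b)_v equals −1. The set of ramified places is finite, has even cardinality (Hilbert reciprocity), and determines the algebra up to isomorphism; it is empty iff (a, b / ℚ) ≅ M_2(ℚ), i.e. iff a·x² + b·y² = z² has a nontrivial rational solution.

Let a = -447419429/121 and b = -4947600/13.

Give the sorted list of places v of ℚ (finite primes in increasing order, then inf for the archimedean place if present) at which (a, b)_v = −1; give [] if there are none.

[2, 7, 13, 31, 37, inf]

(a, b) ≡ (-1239389, -160797) mod (ℚ^×)²; places V = {2, 3, 5, 7, 11, 13, 19, 31, 37, 41, 43, ∞}.
(a,b)_13: α=0, u≡6; β=-1, v≡5 (mod 13); (6|13)=-1, (5|13)=-1; sign (−1)^0·-1^-1·-1^0 = -1.
(a,b)_19: α=3, u≡13; β=1, v≡4 (mod 19); (13|19)=-1, (4|19)=+1; sign (−1)^1·-1^1·+1^3 = +1.
(a,b)_37: α=1, u≡33; β=0, v≡23 (mod 37); (33|37)=+1, (23|37)=-1; sign (−1)^0·+1^0·-1^1 = -1.
(a,b)_3: α=0, u≡1; β=1, v≡2 (mod 3); (1|3)=+1, (2|3)=-1; sign (−1)^0·+1^1·-1^0 = +1.
(a,b)_7: α=0, u≡6; β=1, v≡3 (mod 7); (6|7)=-1, (3|7)=-1; sign (−1)^0·-1^1·-1^0 = -1.
(a,b)_∞: sgn(-1239389)=−, sgn(-160797)=−, so -1.
(a,b)_41: α=1, u≡34; β=0, v≡31 (mod 41); (34|41)=-1, (31|41)=+1; sign (−1)^0·-1^0·+1^1 = +1.
(a,b)_5: α=0, u≡1; β=2, v≡2 (mod 5); (1|5)=+1, (2|5)=-1; sign (−1)^0·+1^2·-1^0 = +1.
(a,b)_11: α=-2, u≡5; β=0, v≡1 (mod 11); (5|11)=+1, (1|11)=+1; sign (−1)^0·+1^0·+1^-2 = +1.
(a,b)_31: α=0, u≡29; β=1, v≡11 (mod 31); (29|31)=-1, (11|31)=-1; sign (−1)^0·-1^1·-1^0 = -1.
(a,b)_2: α=0, β=4; u≡3, v≡3 (mod 8); ε(u)ε(v)=1·1, αω(v)=0·1, βω(u)=4·1; sum ≡ 1  ⇒  -1.
(a,b)_43: α=1, u≡33; β=0, v≡15 (mod 43); (33|43)=-1, (15|43)=+1; sign (−1)^0·-1^0·+1^1 = +1.
|Ram(-1239389, -160797)| = 6, even; anisotropic at {2, 7, 13, 31, 37, ∞}.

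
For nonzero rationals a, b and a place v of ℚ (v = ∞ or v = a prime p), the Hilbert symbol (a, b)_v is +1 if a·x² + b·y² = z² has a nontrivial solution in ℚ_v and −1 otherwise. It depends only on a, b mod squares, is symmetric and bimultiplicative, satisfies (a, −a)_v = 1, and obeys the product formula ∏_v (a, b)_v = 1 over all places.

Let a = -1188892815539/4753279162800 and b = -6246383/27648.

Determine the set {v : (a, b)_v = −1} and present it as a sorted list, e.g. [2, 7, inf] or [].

[2, 3, 13, inf]

(a, b) ≡ (-33, -429) mod (ℚ^×)²; places V = {2, 3, 5, 7, 11, 13, 19, 37, ∞}.
(a,b)_5: α=-2, u≡3; β=0, v≡4 (mod 5); (3|5)=-1, (4|5)=+1; sign (−1)^0·-1^0·+1^-2 = +1.
(a,b)_2: α=-4, β=-10; u≡7, v≡3 (mod 8); ε(u)ε(v)=1·1, αω(v)=-4·1, βω(u)=-10·0; sum ≡ 1  ⇒  -1.
(a,b)_∞: sgn(-33)=−, sgn(-429)=−, so -1.
(a,b)_11: α=7, u≡10; β=3, v≡3 (mod 11); (10|11)=-1, (3|11)=+1; sign (−1)^1·-1^3·+1^7 = +1.
(a,b)_13: α=2, u≡7; β=1, v≡8 (mod 13); (7|13)=-1, (8|13)=-1; sign (−1)^0·-1^1·-1^2 = -1.
(a,b)_37: α=-2, u≡12; β=0, v≡24 (mod 37); (12|37)=+1, (24|37)=-1; sign (−1)^0·+1^0·-1^-2 = +1.
(a,b)_3: α=-11, u≡1; β=-3, v≡1 (mod 3); (1|3)=+1, (1|3)=+1; sign (−1)^1·+1^-3·+1^-11 = -1.
(a,b)_19: α=2, u≡4; β=2, v≡2 (mod 19); (4|19)=+1, (2|19)=-1; sign (−1)^0·+1^2·-1^2 = +1.
(a,b)_7: α=-2, u≡2; β=0, v≡5 (mod 7); (2|7)=+1, (5|7)=-1; sign (−1)^0·+1^0·-1^-2 = +1.
|Ram(-33, -429)| = 4, even; anisotropic at {2, 3, 13, ∞}.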